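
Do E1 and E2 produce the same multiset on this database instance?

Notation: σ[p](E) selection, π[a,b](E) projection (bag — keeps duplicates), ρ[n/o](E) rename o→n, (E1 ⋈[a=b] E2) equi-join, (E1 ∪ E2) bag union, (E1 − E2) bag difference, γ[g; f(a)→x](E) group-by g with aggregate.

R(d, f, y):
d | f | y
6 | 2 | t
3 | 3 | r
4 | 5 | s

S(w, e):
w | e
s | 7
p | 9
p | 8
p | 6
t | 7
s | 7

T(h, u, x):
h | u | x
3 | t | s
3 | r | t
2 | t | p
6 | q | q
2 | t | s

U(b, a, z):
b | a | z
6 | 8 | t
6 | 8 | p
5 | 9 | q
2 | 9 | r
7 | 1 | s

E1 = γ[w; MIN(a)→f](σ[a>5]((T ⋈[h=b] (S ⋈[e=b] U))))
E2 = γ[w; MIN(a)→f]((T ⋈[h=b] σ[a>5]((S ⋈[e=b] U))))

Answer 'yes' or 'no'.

E1 subexpression sizes:
  T → 5
  S → 6
  U → 5
  (S ⋈[e=b] U) → 5
  (T ⋈[h=b] (S ⋈[e=b] U)) → 2
  σ[a>5]((T ⋈[h=b] (S ⋈[e=b] U))) → 2
  γ[w; MIN(a)→f](σ[a>5]((T ⋈[h=b] (S ⋈[e=b] U)))) → 1
E2 subexpression sizes:
  T → 5
  S → 6
  U → 5
  (S ⋈[e=b] U) → 5
  σ[a>5]((S ⋈[e=b] U)) → 2
  (T ⋈[h=b] σ[a>5]((S ⋈[e=b] U))) → 2
  γ[w; MIN(a)→f]((T ⋈[h=b] σ[a>5]((S ⋈[e=b] U)))) → 1

E1 and E2 produce the same multiset:
w | f
p | 8

yes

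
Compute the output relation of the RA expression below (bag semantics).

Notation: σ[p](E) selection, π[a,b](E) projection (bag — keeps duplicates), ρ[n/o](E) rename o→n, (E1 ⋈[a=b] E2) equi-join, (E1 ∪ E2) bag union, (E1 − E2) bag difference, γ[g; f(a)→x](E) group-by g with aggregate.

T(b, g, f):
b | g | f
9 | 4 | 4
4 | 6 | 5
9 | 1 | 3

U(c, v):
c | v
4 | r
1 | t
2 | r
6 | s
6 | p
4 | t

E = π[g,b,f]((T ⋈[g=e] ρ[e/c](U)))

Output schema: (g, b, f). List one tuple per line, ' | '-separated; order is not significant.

Subexpression sizes:
  T → 3
  U → 6
  ρ[e/c](U) → 6
  (T ⋈[g=e] ρ[e/c](U)) → 5
  π[g,b,f]((T ⋈[g=e] ρ[e/c](U))) → 5

== RESULT ==
g | b | f
1 | 9 | 3
4 | 9 | 4
4 | 9 | 4
6 | 4 | 5
6 | 4 | 5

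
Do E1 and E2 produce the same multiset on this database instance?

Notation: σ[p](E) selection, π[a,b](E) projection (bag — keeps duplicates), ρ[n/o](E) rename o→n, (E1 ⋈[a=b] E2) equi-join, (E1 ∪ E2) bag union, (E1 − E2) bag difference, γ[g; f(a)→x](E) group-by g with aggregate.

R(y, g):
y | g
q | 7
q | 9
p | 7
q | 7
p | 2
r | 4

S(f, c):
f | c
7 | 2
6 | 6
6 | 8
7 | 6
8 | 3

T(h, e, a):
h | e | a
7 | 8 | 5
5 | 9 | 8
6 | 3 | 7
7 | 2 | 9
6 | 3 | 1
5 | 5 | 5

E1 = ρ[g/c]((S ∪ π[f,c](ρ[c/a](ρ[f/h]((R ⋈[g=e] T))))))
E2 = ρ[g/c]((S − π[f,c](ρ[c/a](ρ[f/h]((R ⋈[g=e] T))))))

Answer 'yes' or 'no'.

E1 per-node cardinality:
  S → 5
  R → 6
  T → 6
  (R ⋈[g=e] T) → 2
  ρ[f/h]((R ⋈[g=e] T)) → 2
  ρ[c/a](ρ[f/h]((R ⋈[g=e] T))) → 2
  π[f,c](ρ[c/a](ρ[f/h]((R ⋈[g=e] T)))) → 2
  (S ∪ π[f,c](ρ[c/a](ρ[f/h]((R ⋈[g=e] T))))) → 7
  ρ[g/c]((S ∪ π[f,c](ρ[c/a](ρ[f/h]((R ⋈[g=e] T)))))) → 7
E2 per-node cardinality:
  S → 5
  R → 6
  T → 6
  (R ⋈[g=e] T) → 2
  ρ[f/h]((R ⋈[g=e] T)) → 2
  ρ[c/a](ρ[f/h]((R ⋈[g=e] T))) → 2
  π[f,c](ρ[c/a](ρ[f/h]((R ⋈[g=e] T)))) → 2
  (S − π[f,c](ρ[c/a](ρ[f/h]((R ⋈[g=e] T))))) → 5
  ρ[g/c]((S − π[f,c](ρ[c/a](ρ[f/h]((R ⋈[g=e] T)))))) → 5

E1 result:
f | g
5 | 8
6 | 6
6 | 8
7 | 2
7 | 6
7 | 9
8 | 3
E2 result:
f | g
6 | 6
6 | 8
7 | 2
7 | 6
8 | 3
Witness: (5, 8) appears 1× in E1 but 0× in E2.

no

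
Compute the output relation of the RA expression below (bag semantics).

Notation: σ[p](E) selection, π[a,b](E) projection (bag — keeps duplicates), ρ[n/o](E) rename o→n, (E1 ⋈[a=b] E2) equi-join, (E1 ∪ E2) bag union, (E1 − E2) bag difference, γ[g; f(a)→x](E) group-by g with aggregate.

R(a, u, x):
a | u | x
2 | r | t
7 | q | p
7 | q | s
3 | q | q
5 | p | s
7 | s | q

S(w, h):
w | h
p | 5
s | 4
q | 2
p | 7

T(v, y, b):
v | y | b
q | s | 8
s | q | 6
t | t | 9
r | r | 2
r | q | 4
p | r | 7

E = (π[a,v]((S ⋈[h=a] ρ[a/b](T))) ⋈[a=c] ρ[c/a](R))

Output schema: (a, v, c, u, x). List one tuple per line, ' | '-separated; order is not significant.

Stepwise |·|:
  S → 4
  T → 6
  ρ[a/b](T) → 6
  (S ⋈[h=a] ρ[a/b](T)) → 3
  π[a,v]((S ⋈[h=a] ρ[a/b](T))) → 3
  R → 6
  ρ[c/a](R) → 6
  (π[a,v]((S ⋈[h=a] ρ[a/b](T))) ⋈[a=c] ρ[c/a](R)) → 4

== RESULT ==
a | v | c | u | x
2 | r | 2 | r | t
7 | p | 7 | q | p
7 | p | 7 | q | s
7 | p | 7 | s | q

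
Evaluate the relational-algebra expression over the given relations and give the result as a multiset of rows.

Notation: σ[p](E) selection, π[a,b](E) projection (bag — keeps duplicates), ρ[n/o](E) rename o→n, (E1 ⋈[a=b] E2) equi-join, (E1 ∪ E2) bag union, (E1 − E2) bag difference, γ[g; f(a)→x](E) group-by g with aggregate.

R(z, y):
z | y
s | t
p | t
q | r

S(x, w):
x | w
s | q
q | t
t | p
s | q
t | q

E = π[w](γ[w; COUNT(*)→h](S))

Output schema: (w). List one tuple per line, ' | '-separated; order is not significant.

Stepwise |·|:
  S → 5
  γ[w; COUNT(*)→h](S) → 3
  π[w](γ[w; COUNT(*)→h](S)) → 3

== RESULT ==
w
p
q
t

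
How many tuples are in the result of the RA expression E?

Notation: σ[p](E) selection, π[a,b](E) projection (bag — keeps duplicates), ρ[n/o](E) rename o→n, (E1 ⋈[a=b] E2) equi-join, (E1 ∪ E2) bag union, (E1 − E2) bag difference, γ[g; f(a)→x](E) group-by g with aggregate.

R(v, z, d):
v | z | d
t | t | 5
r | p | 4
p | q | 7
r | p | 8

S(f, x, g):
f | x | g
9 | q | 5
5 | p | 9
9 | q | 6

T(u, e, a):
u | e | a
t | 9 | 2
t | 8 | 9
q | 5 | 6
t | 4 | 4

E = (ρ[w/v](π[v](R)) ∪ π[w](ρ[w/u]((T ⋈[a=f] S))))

Per-node cardinality:
  R → 4
  π[v](R) → 4
  ρ[w/v](π[v](R)) → 4
  T → 4
  S → 3
  (T ⋈[a=f] S) → 2
  ρ[w/u]((T ⋈[a=f] S)) → 2
  π[w](ρ[w/u]((T ⋈[a=f] S))) → 2
  (ρ[w/v](π[v](R)) ∪ π[w](ρ[w/u]((T ⋈[a=f] S)))) → 6

|E| = 6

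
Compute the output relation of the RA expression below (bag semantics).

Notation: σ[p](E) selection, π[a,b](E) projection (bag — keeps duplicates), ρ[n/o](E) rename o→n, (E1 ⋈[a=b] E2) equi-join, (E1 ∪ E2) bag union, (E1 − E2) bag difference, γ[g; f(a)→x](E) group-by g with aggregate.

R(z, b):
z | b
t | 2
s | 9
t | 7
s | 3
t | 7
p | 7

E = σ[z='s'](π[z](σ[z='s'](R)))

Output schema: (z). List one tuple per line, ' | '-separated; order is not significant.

Subexpression sizes:
  R → 6
  σ[z='s'](R) → 2
  π[z](σ[z='s'](R)) → 2
  σ[z='s'](π[z](σ[z='s'](R))) → 2

== RESULT ==
z
s
s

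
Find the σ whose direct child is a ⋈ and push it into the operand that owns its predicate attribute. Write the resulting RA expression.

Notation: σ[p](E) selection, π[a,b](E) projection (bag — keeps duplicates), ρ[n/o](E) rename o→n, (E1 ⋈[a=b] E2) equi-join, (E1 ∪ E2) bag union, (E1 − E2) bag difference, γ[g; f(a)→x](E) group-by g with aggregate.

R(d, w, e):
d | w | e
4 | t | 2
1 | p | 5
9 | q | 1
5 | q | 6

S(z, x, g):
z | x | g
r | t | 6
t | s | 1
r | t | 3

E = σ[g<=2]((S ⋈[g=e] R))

σ filters on g, owned by the left side.
E' = (σ[g<=2](S) ⋈[g=e] R)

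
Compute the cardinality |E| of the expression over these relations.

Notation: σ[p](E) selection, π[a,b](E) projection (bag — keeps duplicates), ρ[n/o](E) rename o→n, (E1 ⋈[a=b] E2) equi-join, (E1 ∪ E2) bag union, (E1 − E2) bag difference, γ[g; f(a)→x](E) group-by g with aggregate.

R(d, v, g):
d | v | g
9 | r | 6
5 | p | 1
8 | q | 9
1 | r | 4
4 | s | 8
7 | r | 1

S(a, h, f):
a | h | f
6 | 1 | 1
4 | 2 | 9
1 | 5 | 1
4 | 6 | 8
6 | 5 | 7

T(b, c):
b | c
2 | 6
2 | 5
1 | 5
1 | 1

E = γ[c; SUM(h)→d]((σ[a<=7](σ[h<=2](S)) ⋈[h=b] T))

Stepwise |·|:
  S → 5
  σ[h<=2](S) → 2
  σ[a<=7](σ[h<=2](S)) → 2
  T → 4
  (σ[a<=7](σ[h<=2](S)) ⋈[h=b] T) → 4
  γ[c; SUM(h)→d]((σ[a<=7](σ[h<=2](S)) ⋈[h=b] T)) → 3

|E| = 3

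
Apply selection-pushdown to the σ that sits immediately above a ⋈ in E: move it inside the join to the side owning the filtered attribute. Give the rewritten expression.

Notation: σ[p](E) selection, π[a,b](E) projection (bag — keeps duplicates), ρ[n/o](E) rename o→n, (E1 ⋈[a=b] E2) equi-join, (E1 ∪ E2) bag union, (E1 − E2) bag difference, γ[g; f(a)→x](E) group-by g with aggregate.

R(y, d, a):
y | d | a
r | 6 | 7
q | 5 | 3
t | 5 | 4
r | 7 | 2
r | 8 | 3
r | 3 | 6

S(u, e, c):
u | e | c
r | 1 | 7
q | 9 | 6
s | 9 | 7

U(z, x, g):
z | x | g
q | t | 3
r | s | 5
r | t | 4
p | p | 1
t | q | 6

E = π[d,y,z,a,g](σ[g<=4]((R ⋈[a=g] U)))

σ filters on g, owned by the right side.
E' = π[d,y,z,a,g]((R ⋈[a=g] σ[g<=4](U)))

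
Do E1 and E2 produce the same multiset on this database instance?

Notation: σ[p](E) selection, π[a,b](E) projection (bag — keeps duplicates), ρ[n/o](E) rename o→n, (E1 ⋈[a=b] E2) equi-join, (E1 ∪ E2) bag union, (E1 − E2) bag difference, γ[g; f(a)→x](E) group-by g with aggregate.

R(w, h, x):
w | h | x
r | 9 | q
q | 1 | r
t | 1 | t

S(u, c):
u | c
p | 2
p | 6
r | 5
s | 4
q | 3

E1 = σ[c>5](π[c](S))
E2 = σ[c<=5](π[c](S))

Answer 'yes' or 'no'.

E1 per-node cardinality:
  S → 5
  π[c](S) → 5
  σ[c>5](π[c](S)) → 1
E2 per-node cardinality:
  S → 5
  π[c](S) → 5
  σ[c<=5](π[c](S)) → 4

E1 result:
c
6
E2 result:
c
2
3
4
5
Witness: (6,) appears 1× in E1 but 0× in E2.

no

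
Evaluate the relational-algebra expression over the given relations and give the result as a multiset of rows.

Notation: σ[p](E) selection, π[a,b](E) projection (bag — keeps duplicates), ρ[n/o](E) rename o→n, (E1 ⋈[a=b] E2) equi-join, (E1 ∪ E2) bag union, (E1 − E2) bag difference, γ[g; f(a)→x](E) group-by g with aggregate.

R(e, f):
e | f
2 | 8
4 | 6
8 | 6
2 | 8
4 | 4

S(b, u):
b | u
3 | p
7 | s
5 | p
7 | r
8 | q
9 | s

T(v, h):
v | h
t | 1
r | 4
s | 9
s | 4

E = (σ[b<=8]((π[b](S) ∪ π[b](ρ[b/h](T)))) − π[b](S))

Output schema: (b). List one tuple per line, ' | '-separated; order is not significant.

Subexpression sizes:
  S → 6
  π[b](S) → 6
  T → 4
  ρ[b/h](T) → 4
  π[b](ρ[b/h](T)) → 4
  (π[b](S) ∪ π[b](ρ[b/h](T))) → 10
  σ[b<=8]((π[b](S) ∪ π[b](ρ[b/h](T)))) → 8
  S → 6
  π[b](S) → 6
  (σ[b<=8]((π[b](S) ∪ π[b](ρ[b/h](T)))) − π[b](S)) → 3

== RESULT ==
b
1
4
4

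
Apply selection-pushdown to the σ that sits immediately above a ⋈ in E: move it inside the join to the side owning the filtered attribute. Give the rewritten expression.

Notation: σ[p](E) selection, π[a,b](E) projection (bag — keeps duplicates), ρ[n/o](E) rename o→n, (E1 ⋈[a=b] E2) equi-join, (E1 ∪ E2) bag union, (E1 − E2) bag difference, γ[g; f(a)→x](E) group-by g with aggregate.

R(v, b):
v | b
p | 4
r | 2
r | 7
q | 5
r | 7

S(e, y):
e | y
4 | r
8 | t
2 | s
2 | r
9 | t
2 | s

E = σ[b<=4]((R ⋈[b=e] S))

σ filters on b, owned by the left side.
E' = (σ[b<=4](R) ⋈[b=e] S)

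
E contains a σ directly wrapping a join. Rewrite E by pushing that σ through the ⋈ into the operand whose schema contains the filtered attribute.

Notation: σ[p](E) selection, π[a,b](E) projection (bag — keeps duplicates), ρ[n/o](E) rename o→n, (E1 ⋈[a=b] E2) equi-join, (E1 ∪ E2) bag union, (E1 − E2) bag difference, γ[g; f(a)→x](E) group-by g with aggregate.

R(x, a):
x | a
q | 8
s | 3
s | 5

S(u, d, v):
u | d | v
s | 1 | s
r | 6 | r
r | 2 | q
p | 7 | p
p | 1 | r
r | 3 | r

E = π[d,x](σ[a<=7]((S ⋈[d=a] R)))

σ filters on a, owned by the right side.
E' = π[d,x]((S ⋈[d=a] σ[a<=7](R)))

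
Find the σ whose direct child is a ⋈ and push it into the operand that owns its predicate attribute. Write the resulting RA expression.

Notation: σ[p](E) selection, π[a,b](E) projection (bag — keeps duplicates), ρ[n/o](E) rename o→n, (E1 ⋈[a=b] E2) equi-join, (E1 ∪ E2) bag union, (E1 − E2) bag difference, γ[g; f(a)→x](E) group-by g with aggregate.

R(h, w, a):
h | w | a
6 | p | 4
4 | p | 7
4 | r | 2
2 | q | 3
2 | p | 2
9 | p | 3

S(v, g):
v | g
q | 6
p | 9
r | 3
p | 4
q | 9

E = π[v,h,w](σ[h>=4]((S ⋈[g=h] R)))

σ filters on h, owned by the right side.
E' = π[v,h,w]((S ⋈[g=h] σ[h>=4](R)))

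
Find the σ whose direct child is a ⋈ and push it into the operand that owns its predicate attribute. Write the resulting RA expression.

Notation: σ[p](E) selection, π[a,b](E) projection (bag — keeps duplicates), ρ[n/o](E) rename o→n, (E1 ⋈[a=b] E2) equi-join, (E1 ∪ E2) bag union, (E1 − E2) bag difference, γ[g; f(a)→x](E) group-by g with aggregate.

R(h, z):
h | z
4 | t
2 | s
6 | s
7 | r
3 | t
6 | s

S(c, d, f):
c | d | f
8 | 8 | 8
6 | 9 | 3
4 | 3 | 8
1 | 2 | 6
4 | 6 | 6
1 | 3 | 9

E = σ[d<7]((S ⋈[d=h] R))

σ filters on d, owned by the left side.
E' = (σ[d<7](S) ⋈[d=h] R)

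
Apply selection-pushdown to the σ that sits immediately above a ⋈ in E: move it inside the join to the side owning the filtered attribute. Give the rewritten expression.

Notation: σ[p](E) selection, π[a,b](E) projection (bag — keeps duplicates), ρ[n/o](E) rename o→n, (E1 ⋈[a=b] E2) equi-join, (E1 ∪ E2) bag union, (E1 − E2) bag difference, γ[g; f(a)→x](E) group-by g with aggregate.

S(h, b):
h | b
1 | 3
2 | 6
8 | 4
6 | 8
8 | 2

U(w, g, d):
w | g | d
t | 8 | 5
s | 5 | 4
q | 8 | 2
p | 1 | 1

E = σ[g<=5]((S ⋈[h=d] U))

σ filters on g, owned by the right side.
E' = (S ⋈[h=d] σ[g<=5](U))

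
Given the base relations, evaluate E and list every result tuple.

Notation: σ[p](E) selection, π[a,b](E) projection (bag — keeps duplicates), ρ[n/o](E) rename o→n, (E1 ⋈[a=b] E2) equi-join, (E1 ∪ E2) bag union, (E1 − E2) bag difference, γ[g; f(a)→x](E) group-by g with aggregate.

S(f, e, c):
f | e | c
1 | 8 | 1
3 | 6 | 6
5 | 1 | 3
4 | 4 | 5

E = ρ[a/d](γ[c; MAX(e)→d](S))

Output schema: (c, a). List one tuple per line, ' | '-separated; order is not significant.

Row counts bottom-up:
  S → 4
  γ[c; MAX(e)→d](S) → 4
  ρ[a/d](γ[c; MAX(e)→d](S)) → 4

== RESULT ==
c | a
1 | 8
3 | 1
5 | 4
6 | 6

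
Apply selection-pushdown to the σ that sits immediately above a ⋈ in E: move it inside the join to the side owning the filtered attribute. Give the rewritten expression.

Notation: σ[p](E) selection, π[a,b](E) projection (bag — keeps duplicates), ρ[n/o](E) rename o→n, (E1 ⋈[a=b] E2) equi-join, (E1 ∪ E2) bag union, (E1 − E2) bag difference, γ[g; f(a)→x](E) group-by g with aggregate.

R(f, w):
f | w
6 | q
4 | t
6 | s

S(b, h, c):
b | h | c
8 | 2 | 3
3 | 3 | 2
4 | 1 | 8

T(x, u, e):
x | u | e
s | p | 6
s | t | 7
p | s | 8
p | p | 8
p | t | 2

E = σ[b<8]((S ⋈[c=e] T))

σ filters on b, owned by the left side.
E' = (σ[b<8](S) ⋈[c=e] T)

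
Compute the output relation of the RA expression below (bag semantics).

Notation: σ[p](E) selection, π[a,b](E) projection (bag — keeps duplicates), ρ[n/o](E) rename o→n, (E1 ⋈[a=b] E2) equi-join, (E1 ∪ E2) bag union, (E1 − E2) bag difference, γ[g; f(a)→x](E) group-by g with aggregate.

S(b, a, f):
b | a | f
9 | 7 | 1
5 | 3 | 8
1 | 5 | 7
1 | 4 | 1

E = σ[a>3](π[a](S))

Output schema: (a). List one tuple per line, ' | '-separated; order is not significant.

Stepwise |·|:
  S → 4
  π[a](S) → 4
  σ[a>3](π[a](S)) → 3

== RESULT ==
a
4
5
7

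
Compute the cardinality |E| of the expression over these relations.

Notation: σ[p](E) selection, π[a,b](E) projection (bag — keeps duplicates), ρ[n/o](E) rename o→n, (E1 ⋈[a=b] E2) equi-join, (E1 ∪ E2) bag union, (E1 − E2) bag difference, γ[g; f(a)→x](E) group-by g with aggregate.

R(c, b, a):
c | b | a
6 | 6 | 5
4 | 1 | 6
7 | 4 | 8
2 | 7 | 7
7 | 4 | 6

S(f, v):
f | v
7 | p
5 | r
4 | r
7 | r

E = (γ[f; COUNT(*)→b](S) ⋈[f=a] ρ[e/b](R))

Row counts bottom-up:
  S → 4
  γ[f; COUNT(*)→b](S) → 3
  R → 5
  ρ[e/b](R) → 5
  (γ[f; COUNT(*)→b](S) ⋈[f=a] ρ[e/b](R)) → 2

|E| = 2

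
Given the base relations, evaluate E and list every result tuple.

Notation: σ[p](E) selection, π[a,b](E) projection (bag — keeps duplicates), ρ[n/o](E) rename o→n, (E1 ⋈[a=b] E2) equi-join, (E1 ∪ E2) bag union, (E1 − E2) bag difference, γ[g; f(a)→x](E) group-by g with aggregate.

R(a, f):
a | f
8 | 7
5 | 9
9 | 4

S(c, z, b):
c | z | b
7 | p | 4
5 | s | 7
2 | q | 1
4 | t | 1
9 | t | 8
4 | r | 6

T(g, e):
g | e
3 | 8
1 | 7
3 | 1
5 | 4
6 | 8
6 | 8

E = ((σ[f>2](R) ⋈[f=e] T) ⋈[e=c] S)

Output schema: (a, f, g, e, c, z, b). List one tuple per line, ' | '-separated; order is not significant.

Stepwise |·|:
  R → 3
  σ[f>2](R) → 3
  T → 6
  (σ[f>2](R) ⋈[f=e] T) → 2
  S → 6
  ((σ[f>2](R) ⋈[f=e] T) ⋈[e=c] S) → 3

== RESULT ==
a | f | g | e | c | z | b
8 | 7 | 1 | 7 | 7 | p | 4
9 | 4 | 5 | 4 | 4 | r | 6
9 | 4 | 5 | 4 | 4 | t | 1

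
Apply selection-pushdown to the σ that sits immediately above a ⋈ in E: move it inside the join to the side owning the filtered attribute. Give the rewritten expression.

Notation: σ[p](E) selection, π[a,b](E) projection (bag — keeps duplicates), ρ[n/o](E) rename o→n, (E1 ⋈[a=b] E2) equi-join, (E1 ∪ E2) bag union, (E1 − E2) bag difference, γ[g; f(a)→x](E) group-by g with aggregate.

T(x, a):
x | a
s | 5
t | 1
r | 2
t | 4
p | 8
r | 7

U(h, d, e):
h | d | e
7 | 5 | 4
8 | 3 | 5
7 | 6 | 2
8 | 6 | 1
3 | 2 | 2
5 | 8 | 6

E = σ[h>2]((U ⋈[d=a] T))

σ filters on h, owned by the left side.
E' = (σ[h>2](U) ⋈[d=a] T)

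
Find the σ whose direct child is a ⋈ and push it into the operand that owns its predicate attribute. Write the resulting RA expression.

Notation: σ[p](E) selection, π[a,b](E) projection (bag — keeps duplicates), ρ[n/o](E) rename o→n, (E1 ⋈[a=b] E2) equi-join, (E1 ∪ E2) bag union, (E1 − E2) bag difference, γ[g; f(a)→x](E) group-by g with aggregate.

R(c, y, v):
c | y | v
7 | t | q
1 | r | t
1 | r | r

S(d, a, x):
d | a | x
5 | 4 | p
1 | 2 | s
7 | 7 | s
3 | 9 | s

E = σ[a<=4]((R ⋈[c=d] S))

σ filters on a, owned by the right side.
E' = (R ⋈[c=d] σ[a<=4](S))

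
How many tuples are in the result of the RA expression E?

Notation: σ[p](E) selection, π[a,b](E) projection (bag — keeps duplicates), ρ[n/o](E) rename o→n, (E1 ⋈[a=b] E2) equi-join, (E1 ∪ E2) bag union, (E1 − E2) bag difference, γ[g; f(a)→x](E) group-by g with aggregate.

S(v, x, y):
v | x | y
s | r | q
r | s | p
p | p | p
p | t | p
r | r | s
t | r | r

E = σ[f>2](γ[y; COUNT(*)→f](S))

Per-node cardinality:
  S → 6
  γ[y; COUNT(*)→f](S) → 4
  σ[f>2](γ[y; COUNT(*)→f](S)) → 1

|E| = 1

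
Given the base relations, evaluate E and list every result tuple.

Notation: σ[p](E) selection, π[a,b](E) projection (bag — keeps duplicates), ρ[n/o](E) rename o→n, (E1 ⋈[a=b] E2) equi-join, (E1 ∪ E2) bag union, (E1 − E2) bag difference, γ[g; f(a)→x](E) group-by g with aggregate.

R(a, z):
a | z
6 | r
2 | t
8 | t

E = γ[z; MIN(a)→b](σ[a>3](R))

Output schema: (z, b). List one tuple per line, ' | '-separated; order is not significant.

Subexpression sizes:
  R → 3
  σ[a>3](R) → 2
  γ[z; MIN(a)→b](σ[a>3](R)) → 2

== RESULT ==
z | b
r | 6
t | 8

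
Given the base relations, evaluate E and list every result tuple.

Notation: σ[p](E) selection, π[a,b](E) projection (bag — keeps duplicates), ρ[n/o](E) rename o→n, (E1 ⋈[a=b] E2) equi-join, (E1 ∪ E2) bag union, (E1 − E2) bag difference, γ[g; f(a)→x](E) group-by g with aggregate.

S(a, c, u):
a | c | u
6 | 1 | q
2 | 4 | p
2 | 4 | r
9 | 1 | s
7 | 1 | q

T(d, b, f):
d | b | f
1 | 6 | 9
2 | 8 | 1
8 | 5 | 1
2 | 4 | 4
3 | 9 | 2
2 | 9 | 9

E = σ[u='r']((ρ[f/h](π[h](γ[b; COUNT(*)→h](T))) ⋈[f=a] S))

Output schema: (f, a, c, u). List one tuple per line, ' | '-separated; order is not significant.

Subexpression sizes:
  T → 6
  γ[b; COUNT(*)→h](T) → 5
  π[h](γ[b; COUNT(*)→h](T)) → 5
  ρ[f/h](π[h](γ[b; COUNT(*)→h](T))) → 5
  S → 5
  (ρ[f/h](π[h](γ[b; COUNT(*)→h](T))) ⋈[f=a] S) → 2
  σ[u='r']((ρ[f/h](π[h](γ[b; COUNT(*)→h](T))) ⋈[f=a] S)) → 1

== RESULT ==
f | a | c | u
2 | 2 | 4 | r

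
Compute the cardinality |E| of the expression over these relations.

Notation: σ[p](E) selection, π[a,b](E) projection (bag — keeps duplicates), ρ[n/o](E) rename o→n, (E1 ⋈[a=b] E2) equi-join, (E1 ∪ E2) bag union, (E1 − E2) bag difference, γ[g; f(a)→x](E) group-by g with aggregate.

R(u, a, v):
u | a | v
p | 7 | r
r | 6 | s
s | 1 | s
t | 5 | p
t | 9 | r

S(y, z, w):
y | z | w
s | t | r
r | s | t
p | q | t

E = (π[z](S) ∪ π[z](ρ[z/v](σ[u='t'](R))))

Stepwise |·|:
  S → 3
  π[z](S) → 3
  R → 5
  σ[u='t'](R) → 2
  ρ[z/v](σ[u='t'](R)) → 2
  π[z](ρ[z/v](σ[u='t'](R))) → 2
  (π[z](S) ∪ π[z](ρ[z/v](σ[u='t'](R)))) → 5

|E| = 5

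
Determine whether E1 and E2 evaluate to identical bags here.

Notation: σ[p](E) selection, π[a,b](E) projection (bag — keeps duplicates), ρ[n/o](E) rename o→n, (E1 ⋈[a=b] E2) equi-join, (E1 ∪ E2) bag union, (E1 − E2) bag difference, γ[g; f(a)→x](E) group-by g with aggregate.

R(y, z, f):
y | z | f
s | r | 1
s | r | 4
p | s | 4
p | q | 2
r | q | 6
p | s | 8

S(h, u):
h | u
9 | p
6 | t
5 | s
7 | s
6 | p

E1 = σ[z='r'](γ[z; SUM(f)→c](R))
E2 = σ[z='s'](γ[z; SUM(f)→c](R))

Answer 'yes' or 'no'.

E1 row counts bottom-up:
  R → 6
  γ[z; SUM(f)→c](R) → 3
  σ[z='r'](γ[z; SUM(f)→c](R)) → 1
E2 row counts bottom-up:
  R → 6
  γ[z; SUM(f)→c](R) → 3
  σ[z='s'](γ[z; SUM(f)→c](R)) → 1

E1 result:
z | c
r | 5
E2 result:
z | c
s | 12
Witness: ('s', 12) appears 0× in E1 but 1× in E2.

no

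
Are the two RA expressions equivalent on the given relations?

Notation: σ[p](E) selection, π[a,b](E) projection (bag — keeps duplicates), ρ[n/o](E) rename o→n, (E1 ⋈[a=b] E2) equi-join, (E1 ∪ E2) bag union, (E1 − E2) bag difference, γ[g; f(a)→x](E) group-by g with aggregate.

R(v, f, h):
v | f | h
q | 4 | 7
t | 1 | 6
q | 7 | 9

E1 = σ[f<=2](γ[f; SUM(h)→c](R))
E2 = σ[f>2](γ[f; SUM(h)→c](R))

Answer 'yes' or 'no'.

E1 subexpression sizes:
  R → 3
  γ[f; SUM(h)→c](R) → 3
  σ[f<=2](γ[f; SUM(h)→c](R)) → 1
E2 subexpression sizes:
  R → 3
  γ[f; SUM(h)→c](R) → 3
  σ[f>2](γ[f; SUM(h)→c](R)) → 2

E1 result:
f | c
1 | 6
E2 result:
f | c
4 | 7
7 | 9
Witness: (7, 9) appears 0× in E1 but 1× in E2.

no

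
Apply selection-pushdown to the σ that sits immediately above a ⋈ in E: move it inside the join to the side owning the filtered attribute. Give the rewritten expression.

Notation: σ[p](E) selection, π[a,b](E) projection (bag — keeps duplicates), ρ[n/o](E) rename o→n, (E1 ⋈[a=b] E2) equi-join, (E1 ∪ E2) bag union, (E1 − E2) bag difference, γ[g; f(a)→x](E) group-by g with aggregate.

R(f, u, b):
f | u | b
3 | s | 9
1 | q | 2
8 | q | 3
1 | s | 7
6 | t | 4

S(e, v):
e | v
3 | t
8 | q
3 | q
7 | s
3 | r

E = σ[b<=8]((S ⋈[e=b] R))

σ filters on b, owned by the right side.
E' = (S ⋈[e=b] σ[b<=8](R))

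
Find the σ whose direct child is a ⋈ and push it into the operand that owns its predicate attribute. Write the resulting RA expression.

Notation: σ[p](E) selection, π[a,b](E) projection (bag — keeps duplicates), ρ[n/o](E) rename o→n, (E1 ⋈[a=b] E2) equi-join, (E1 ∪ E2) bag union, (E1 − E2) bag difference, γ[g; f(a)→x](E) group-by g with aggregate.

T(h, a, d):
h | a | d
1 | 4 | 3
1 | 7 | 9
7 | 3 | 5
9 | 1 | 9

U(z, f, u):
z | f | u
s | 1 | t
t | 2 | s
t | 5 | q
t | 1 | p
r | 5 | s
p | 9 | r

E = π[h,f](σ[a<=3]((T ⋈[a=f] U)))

σ filters on a, owned by the left side.
E' = π[h,f]((σ[a<=3](T) ⋈[a=f] U))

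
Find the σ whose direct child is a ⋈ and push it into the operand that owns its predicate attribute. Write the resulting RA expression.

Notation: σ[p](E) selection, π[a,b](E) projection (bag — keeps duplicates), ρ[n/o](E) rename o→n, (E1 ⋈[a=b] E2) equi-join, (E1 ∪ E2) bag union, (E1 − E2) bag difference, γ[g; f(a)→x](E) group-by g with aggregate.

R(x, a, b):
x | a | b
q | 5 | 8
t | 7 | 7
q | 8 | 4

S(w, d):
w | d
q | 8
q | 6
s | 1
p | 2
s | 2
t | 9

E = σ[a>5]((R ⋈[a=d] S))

σ filters on a, owned by the left side.
E' = (σ[a>5](R) ⋈[a=d] S)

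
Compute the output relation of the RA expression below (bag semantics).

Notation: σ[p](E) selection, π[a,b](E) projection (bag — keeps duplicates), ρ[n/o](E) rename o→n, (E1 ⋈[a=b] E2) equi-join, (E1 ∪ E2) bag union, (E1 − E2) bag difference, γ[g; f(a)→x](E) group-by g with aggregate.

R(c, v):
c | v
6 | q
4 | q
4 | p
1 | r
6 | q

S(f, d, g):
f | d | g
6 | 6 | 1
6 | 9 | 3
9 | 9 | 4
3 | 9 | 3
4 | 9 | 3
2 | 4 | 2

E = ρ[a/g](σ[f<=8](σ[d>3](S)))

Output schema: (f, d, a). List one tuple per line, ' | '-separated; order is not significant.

Stepwise |·|:
  S → 6
  σ[d>3](S) → 6
  σ[f<=8](σ[d>3](S)) → 5
  ρ[a/g](σ[f<=8](σ[d>3](S))) → 5

== RESULT ==
f | d | a
2 | 4 | 2
3 | 9 | 3
4 | 9 | 3
6 | 6 | 1
6 | 9 | 3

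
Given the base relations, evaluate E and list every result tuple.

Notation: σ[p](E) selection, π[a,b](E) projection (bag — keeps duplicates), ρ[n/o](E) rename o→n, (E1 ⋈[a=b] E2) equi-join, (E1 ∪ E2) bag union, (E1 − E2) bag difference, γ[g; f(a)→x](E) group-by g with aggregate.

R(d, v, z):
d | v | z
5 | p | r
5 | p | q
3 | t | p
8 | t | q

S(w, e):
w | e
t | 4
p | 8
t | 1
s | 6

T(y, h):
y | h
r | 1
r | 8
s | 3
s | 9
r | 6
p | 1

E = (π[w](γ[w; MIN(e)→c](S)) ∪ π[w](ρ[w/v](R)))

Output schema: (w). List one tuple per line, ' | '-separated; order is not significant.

Subexpression sizes:
  S → 4
  γ[w; MIN(e)→c](S) → 3
  π[w](γ[w; MIN(e)→c](S)) → 3
  R → 4
  ρ[w/v](R) → 4
  π[w](ρ[w/v](R)) → 4
  (π[w](γ[w; MIN(e)→c](S)) ∪ π[w](ρ[w/v](R))) → 7

== RESULT ==
w
p
p
p
s
t
t
t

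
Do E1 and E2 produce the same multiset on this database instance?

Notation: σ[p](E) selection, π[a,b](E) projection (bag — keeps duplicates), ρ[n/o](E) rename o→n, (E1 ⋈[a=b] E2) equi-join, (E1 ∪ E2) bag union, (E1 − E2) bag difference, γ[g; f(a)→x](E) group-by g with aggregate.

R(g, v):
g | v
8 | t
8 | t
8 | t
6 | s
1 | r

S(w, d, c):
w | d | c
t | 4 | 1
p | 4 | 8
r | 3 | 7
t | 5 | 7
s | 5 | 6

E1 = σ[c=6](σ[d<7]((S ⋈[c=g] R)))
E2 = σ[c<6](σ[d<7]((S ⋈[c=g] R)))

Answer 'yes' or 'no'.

E1 subexpression sizes:
  S → 5
  R → 5
  (S ⋈[c=g] R) → 5
  σ[d<7]((S ⋈[c=g] R)) → 5
  σ[c=6](σ[d<7]((S ⋈[c=g] R))) → 1
E2 subexpression sizes:
  S → 5
  R → 5
  (S ⋈[c=g] R) → 5
  σ[d<7]((S ⋈[c=g] R)) → 5
  σ[c<6](σ[d<7]((S ⋈[c=g] R))) → 1

E1 result:
w | d | c | g | v
s | 5 | 6 | 6 | s
E2 result:
w | d | c | g | v
t | 4 | 1 | 1 | r
Witness: ('t', 4, 1, 1, 'r') appears 0× in E1 but 1× in E2.

no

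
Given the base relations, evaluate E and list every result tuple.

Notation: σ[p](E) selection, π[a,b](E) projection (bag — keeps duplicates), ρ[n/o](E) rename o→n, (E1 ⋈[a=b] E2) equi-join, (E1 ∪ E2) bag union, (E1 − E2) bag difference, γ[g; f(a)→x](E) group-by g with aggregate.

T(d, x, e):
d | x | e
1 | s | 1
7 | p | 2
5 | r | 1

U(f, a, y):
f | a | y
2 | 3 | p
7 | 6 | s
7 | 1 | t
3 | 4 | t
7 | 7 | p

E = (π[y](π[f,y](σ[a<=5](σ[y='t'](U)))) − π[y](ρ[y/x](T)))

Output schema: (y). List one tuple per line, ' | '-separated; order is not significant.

Subexpression sizes:
  U → 5
  σ[y='t'](U) → 2
  σ[a<=5](σ[y='t'](U)) → 2
  π[f,y](σ[a<=5](σ[y='t'](U))) → 2
  π[y](π[f,y](σ[a<=5](σ[y='t'](U)))) → 2
  T → 3
  ρ[y/x](T) → 3
  π[y](ρ[y/x](T)) → 3
  (π[y](π[f,y](σ[a<=5](σ[y='t'](U)))) − π[y](ρ[y/x](T))) → 2

== RESULT ==
y
t
t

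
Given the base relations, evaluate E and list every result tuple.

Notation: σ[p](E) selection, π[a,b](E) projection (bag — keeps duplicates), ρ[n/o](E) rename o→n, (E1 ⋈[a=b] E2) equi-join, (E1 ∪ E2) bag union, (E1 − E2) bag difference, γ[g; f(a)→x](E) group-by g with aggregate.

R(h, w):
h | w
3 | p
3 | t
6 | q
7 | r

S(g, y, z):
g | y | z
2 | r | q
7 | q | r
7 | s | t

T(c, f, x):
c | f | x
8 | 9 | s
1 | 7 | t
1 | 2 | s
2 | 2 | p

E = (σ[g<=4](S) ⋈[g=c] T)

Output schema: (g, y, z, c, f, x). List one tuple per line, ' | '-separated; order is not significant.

Subexpression sizes:
  S → 3
  σ[g<=4](S) → 1
  T → 4
  (σ[g<=4](S) ⋈[g=c] T) → 1

== RESULT ==
g | y | z | c | f | x
2 | r | q | 2 | 2 | p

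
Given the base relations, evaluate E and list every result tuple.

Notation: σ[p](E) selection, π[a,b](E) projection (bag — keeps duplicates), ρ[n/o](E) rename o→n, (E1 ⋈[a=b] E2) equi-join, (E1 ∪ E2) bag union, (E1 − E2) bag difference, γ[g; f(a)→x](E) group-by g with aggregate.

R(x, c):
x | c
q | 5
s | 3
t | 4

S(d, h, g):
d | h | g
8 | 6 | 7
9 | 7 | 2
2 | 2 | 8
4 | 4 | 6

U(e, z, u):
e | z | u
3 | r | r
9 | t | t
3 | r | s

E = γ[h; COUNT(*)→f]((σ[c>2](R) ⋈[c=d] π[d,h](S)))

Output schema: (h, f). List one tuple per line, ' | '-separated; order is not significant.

Row counts bottom-up:
  R → 3
  σ[c>2](R) → 3
  S → 4
  π[d,h](S) → 4
  (σ[c>2](R) ⋈[c=d] π[d,h](S)) → 1
  γ[h; COUNT(*)→f]((σ[c>2](R) ⋈[c=d] π[d,h](S))) → 1

== RESULT ==
h | f
4 | 1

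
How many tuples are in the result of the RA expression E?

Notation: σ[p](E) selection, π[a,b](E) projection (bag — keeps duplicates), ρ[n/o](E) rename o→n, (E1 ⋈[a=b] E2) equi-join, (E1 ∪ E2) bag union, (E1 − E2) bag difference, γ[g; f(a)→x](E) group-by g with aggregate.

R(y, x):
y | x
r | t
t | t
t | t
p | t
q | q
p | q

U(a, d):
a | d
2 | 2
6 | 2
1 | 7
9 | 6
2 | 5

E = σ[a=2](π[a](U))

Stepwise |·|:
  U → 5
  π[a](U) → 5
  σ[a=2](π[a](U)) → 2

|E| = 2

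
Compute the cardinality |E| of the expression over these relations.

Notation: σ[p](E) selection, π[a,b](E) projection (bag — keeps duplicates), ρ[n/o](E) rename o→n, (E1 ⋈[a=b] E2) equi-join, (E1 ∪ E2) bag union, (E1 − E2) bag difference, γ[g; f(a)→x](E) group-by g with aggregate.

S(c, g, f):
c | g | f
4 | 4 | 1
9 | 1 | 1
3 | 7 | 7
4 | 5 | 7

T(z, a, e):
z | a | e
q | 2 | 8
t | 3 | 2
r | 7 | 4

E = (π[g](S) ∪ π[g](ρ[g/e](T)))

Subexpression sizes:
  S → 4
  π[g](S) → 4
  T → 3
  ρ[g/e](T) → 3
  π[g](ρ[g/e](T)) → 3
  (π[g](S) ∪ π[g](ρ[g/e](T))) → 7

|E| = 7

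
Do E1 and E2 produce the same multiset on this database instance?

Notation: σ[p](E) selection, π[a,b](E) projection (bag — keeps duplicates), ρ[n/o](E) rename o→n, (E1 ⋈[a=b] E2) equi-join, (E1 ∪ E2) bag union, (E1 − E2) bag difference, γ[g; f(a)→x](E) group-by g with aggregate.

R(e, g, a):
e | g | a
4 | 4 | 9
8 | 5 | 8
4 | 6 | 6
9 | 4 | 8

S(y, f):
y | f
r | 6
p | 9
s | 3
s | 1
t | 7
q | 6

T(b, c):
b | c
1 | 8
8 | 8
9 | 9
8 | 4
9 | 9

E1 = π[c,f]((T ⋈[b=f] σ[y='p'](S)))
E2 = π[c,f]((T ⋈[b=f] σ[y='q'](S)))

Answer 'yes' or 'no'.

E1 stepwise |·|:
  T → 5
  S → 6
  σ[y='p'](S) → 1
  (T ⋈[b=f] σ[y='p'](S)) → 2
  π[c,f]((T ⋈[b=f] σ[y='p'](S))) → 2
E2 stepwise |·|:
  T → 5
  S → 6
  σ[y='q'](S) → 1
  (T ⋈[b=f] σ[y='q'](S)) → 0
  π[c,f]((T ⋈[b=f] σ[y='q'](S))) → 0

E1 result:
c | f
9 | 9
9 | 9
E2 result:
c | f
(0 rows)
Witness: (9, 9) appears 2× in E1 but 0× in E2.

no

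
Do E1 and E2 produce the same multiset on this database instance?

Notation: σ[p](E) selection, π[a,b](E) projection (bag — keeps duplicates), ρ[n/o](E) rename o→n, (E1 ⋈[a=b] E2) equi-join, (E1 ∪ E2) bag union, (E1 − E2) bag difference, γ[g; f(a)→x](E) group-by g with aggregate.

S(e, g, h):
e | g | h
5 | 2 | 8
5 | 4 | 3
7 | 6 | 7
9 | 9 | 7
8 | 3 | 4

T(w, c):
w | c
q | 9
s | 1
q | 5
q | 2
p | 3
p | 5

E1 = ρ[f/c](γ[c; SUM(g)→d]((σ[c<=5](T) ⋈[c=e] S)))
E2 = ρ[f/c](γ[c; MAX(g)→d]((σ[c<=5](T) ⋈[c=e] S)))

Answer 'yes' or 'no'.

E1 stepwise |·|:
  T → 6
  σ[c<=5](T) → 5
  S → 5
  (σ[c<=5](T) ⋈[c=e] S) → 4
  γ[c; SUM(g)→d]((σ[c<=5](T) ⋈[c=e] S)) → 1
  ρ[f/c](γ[c; SUM(g)→d]((σ[c<=5](T) ⋈[c=e] S))) → 1
E2 stepwise |·|:
  T → 6
  σ[c<=5](T) → 5
  S → 5
  (σ[c<=5](T) ⋈[c=e] S) → 4
  γ[c; MAX(g)→d]((σ[c<=5](T) ⋈[c=e] S)) → 1
  ρ[f/c](γ[c; MAX(g)→d]((σ[c<=5](T) ⋈[c=e] S))) → 1

E1 result:
f | d
5 | 12
E2 result:
f | d
5 | 4
Witness: (5, 4) appears 0× in E1 but 1× in E2.

no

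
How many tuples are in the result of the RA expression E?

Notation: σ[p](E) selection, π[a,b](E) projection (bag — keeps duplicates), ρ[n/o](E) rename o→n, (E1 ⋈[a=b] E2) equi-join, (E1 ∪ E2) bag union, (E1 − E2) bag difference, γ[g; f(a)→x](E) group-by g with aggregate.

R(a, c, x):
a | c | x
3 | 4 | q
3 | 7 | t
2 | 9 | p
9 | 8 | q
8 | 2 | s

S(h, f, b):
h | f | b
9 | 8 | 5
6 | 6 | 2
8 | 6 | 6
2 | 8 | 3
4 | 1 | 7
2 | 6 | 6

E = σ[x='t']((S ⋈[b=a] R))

Row counts bottom-up:
  S → 6
  R → 5
  (S ⋈[b=a] R) → 3
  σ[x='t']((S ⋈[b=a] R)) → 1

|E| = 1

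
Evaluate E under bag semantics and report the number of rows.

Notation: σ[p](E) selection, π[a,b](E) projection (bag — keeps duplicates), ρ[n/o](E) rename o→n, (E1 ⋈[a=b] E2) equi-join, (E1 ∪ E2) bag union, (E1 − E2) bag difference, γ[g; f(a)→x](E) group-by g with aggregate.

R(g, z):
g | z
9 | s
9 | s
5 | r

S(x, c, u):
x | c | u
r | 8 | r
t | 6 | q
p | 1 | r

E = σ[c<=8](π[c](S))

Subexpression sizes:
  S → 3
  π[c](S) → 3
  σ[c<=8](π[c](S)) → 3

|E| = 3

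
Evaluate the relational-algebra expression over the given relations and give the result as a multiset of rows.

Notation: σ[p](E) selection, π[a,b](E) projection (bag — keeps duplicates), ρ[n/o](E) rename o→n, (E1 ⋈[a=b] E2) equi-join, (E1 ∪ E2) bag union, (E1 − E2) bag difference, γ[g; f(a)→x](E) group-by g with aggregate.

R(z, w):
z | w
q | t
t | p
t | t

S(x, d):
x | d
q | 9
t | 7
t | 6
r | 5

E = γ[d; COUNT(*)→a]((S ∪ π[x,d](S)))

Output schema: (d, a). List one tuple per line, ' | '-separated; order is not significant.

Row counts bottom-up:
  S → 4
  S → 4
  π[x,d](S) → 4
  (S ∪ π[x,d](S)) → 8
  γ[d; COUNT(*)→a]((S ∪ π[x,d](S))) → 4

== RESULT ==
d | a
5 | 2
6 | 2
7 | 2
9 | 2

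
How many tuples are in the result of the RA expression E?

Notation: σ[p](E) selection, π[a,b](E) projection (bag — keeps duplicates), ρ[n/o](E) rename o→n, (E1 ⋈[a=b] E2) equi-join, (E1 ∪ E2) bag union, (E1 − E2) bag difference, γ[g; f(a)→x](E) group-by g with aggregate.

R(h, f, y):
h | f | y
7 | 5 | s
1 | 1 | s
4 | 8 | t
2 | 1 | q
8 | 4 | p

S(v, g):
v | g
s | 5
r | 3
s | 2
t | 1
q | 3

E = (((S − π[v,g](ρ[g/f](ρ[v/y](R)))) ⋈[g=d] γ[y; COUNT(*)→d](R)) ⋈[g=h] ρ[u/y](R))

Stepwise |·|:
  S → 5
  R → 5
  ρ[v/y](R) → 5
  ρ[g/f](ρ[v/y](R)) → 5
  π[v,g](ρ[g/f](ρ[v/y](R))) → 5
  (S − π[v,g](ρ[g/f](ρ[v/y](R)))) → 4
  R → 5
  γ[y; COUNT(*)→d](R) → 4
  ((S − π[v,g](ρ[g/f](ρ[v/y](R)))) ⋈[g=d] γ[y; COUNT(*)→d](R)) → 4
  R → 5
  ρ[u/y](R) → 5
  (((S − π[v,g](ρ[g/f](ρ[v/y](R)))) ⋈[g=d] γ[y; COUNT(*)→d](R)) ⋈[g=h] ρ[u/y](R)) → 4

|E| = 4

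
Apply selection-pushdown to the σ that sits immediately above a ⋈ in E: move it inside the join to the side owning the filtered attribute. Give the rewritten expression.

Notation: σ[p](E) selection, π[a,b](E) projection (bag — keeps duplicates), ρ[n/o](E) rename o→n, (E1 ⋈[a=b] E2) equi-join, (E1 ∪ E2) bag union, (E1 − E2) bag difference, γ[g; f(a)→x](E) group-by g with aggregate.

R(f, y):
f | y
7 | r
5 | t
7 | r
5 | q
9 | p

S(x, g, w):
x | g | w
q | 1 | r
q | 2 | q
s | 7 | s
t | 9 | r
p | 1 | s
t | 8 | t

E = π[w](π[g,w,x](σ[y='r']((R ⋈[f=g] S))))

σ filters on y, owned by the left side.
E' = π[w](π[g,w,x]((σ[y='r'](R) ⋈[f=g] S)))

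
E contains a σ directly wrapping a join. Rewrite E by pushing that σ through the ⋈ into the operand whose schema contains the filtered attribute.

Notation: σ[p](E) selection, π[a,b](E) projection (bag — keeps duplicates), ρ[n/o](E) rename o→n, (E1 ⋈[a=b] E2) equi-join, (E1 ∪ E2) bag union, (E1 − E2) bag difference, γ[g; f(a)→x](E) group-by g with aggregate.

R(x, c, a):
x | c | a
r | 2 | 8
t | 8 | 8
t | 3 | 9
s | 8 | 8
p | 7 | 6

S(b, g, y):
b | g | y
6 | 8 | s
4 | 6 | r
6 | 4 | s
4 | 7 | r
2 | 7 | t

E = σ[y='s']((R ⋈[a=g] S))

σ filters on y, owned by the right side.
E' = (R ⋈[a=g] σ[y='s'](S))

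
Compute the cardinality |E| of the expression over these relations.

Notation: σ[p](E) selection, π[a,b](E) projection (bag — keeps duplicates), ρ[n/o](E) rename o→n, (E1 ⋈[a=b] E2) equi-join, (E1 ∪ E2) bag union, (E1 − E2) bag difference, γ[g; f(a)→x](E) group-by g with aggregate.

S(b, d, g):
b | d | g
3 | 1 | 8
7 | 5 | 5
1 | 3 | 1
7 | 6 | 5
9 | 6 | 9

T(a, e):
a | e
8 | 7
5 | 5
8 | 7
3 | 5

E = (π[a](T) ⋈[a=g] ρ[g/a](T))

Row counts bottom-up:
  T → 4
  π[a](T) → 4
  T → 4
  ρ[g/a](T) → 4
  (π[a](T) ⋈[a=g] ρ[g/a](T)) → 6

|E| = 6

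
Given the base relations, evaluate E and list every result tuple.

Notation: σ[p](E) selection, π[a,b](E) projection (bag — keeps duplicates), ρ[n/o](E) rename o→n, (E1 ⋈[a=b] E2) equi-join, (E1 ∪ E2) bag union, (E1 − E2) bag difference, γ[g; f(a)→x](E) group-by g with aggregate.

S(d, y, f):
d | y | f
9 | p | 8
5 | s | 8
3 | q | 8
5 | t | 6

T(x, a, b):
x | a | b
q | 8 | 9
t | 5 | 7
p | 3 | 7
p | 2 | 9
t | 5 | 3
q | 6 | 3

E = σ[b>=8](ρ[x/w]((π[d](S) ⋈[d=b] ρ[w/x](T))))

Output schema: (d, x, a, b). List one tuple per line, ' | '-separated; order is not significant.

Subexpression sizes:
  S → 4
  π[d](S) → 4
  T → 6
  ρ[w/x](T) → 6
  (π[d](S) ⋈[d=b] ρ[w/x](T)) → 4
  ρ[x/w]((π[d](S) ⋈[d=b] ρ[w/x](T))) → 4
  σ[b>=8](ρ[x/w]((π[d](S) ⋈[d=b] ρ[w/x](T)))) → 2

== RESULT ==
d | x | a | b
9 | p | 2 | 9
9 | q | 8 | 9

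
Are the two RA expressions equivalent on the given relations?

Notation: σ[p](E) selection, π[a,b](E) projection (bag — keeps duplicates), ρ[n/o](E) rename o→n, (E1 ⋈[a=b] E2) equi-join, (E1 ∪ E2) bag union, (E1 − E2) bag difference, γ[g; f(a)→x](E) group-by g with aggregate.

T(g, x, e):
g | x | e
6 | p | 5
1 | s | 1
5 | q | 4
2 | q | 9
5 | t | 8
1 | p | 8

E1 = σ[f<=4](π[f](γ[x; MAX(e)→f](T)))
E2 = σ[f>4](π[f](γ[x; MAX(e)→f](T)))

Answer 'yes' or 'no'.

E1 row counts bottom-up:
  T → 6
  γ[x; MAX(e)→f](T) → 4
  π[f](γ[x; MAX(e)→f](T)) → 4
  σ[f<=4](π[f](γ[x; MAX(e)→f](T))) → 1
E2 row counts bottom-up:
  T → 6
  γ[x; MAX(e)→f](T) → 4
  π[f](γ[x; MAX(e)→f](T)) → 4
  σ[f>4](π[f](γ[x; MAX(e)→f](T))) → 3

E1 result:
f
1
E2 result:
f
8
8
9
Witness: (1,) appears 1× in E1 but 0× in E2.

no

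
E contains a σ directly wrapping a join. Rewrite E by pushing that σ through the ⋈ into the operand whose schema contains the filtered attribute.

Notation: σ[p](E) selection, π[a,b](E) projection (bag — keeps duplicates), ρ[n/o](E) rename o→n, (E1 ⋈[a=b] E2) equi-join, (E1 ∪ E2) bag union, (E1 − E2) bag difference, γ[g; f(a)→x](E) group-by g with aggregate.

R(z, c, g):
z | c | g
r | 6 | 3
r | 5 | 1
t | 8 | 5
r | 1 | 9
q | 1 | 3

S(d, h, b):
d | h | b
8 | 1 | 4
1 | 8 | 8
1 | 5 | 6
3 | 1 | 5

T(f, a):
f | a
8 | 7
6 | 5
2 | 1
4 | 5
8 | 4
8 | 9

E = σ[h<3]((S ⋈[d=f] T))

σ filters on h, owned by the left side.
E' = (σ[h<3](S) ⋈[d=f] T)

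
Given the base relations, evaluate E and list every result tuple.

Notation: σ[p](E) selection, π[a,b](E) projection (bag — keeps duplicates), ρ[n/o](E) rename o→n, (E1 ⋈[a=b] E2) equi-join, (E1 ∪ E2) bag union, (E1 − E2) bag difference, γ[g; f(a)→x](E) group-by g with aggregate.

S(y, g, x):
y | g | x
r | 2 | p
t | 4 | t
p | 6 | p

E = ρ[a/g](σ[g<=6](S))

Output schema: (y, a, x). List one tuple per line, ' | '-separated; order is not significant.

Row counts bottom-up:
  S → 3
  σ[g<=6](S) → 3
  ρ[a/g](σ[g<=6](S)) → 3

== RESULT ==
y | a | x
p | 6 | p
r | 2 | p
t | 4 | t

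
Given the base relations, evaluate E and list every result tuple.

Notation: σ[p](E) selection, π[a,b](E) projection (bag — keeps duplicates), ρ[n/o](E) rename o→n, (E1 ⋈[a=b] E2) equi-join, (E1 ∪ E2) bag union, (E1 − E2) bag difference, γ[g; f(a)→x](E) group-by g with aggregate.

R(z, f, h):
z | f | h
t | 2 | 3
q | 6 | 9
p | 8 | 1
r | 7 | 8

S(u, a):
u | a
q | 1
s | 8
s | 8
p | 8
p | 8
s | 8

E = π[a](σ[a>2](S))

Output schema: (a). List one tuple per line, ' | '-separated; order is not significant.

Subexpression sizes:
  S → 6
  σ[a>2](S) → 5
  π[a](σ[a>2](S)) → 5

== RESULT ==
a
8
8
8
8
8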